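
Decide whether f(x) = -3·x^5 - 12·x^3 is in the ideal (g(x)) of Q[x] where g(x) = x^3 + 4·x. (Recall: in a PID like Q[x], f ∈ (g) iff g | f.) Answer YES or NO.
In Q[x] the ideal (g) consists of all multiples of g, so f ∈ (g) iff g | f, i.e. iff the remainder of f on division by g is 0. Divide f by g (g is monic, so eliminate the leading term of the running remainder at each step):
  leading term -3·x^5: subtract (-3·x^2)·g(x) = -3·x^5 - 12·x^3, leaving 0
The remainder is 0, so f(x) = g(x) · h(x) with h(x) = -3·x^2. Hence g | f, i.e. f ∈ (g).

Final answer: YES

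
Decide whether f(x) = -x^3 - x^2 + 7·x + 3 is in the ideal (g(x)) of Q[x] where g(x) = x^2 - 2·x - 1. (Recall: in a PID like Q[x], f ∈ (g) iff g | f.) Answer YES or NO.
In Q[x] the ideal (g) consists of all multiples of g, so f ∈ (g) iff g | f, i.e. iff the remainder of f on division by g is 0. Divide f by g (g is monic, so eliminate the leading term of the running remainder at each step):
  leading term -x^3: subtract (-x)·g(x) = -x^3 + 2·x^2 + x, leaving -3·x^2 + 6·x + 3
  leading term -3·x^2: subtract (-3)·g(x) = -3·x^2 + 6·x + 3, leaving 0
The remainder is 0, so f(x) = g(x) · h(x) with h(x) = -x - 3. Hence g | f, i.e. f ∈ (g).

Final answer: YES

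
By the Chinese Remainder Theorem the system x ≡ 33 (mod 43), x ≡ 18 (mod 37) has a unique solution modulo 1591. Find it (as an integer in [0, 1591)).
x ≡ 721 (mod 1591); the representative in [0, 1591) is 721

The moduli 43, 37 are pairwise coprime, so by the CRT there is a unique solution mod 43·37 = 1591.
Solve by successive substitution. Start with x ≡ 33 (mod 43).
  Combine with x ≡ 18 (mod 37): write x = 33 + 43·t and require 33 + 43·t ≡ 18 (mod 37), i.e. 43·t ≡ 18 − 33 ≡ 22 (mod 37). Since 43^(−1) ≡ 31 (mod 37) (43 ≡ 6 (mod 37)), t ≡ 31·22 ≡ 16 (mod 37). So x ≡ 33 + 43·16 = 721 (mod 1591).
Unique solution in [0, 1591): x = 721.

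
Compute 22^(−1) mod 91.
22^(−1) ≡ 29 (mod 91)

Apply the extended Euclidean algorithm to (91, 22), tracking rows (r, s, t) with s·91 + t·22 = r. Each division r_prev = q·r_cur + r_new produces the new row as (previous row) − q·(current row):
  row A: (91, 1, 0)   [1·91 + 0·22 = 91]
  row B: (22, 0, 1)   [0·91 + 1·22 = 22]
  91 = 4·22 + 3   → row C = row A − 4·row B = (3, 1, −4)   [check: 1·91 − 4·22 = 3]
  22 = 7·3 + 1   → row D = row B − 7·row C = (1, −7, 29)   [check: −7·91 + 29·22 = 1]
  3 = 3·1 + 0   → remainder 0, stop. gcd = 1 (last nonzero row D).
The gcd is 1, so 22 is invertible mod 91. The last nonzero row gives −7·91 + 29·22 = 1, so t = 29. So 22^(−1) ≡ 29 (mod 91). Verify: 22 · 29 = 638 ≡ 1 (mod 91). ✓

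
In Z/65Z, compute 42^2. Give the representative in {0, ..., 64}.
Use repeated squaring. Binary(2) = 10. Walk through the bits of the exponent 2 left-to-right: at each bit after the leading one, square the running value, then multiply by 42 if the bit is 1 (always reducing mod 65):
  bit 1 = 1 (leading): start with 42.
  bit 2 = 0: square 42^2 = 1764 ≡ 9 (mod 65).
Final value: 42^2 ≡ 9 (mod 65).

Final answer: 9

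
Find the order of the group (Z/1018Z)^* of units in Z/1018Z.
|(Z/1018Z)^*| = 508

(Z/1018Z)^* consists of the classes a with gcd(a, 1018) = 1, so its order is φ(1018). φ is multiplicative, with φ(p^e) = p^e − p^(e−1). Factorise 1018 = 2 · 509. Then
  φ(1018) = (2 − 1) · (509 − 1) = 1 · 508 = 508.
Thus |(Z/1018Z)^*| = 508.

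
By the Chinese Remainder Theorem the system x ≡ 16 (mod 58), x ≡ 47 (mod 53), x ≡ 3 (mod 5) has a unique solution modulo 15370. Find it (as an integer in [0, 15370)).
The moduli 58, 53, 5 are pairwise coprime, so by the CRT there is a unique solution mod 58·53·5 = 15370.
Solve by successive substitution. Start with x ≡ 16 (mod 58).
  Combine with x ≡ 47 (mod 53): write x = 16 + 58·t and require 16 + 58·t ≡ 47 (mod 53), i.e. 58·t ≡ 47 − 16 ≡ 31 (mod 53). Since 58^(−1) ≡ 32 (mod 53) (58 ≡ 5 (mod 53)), t ≡ 32·31 ≡ 38 (mod 53). So x ≡ 16 + 58·38 = 2220 (mod 3074).
  Combine with x ≡ 3 (mod 5): write x = 2220 + 3074·t and require 2220 + 3074·t ≡ 3 (mod 5), i.e. 3074·t ≡ 3 − 2220 ≡ 3 (mod 5). Since 3074^(−1) ≡ 4 (mod 5) (3074 ≡ 4 (mod 5)), t ≡ 4·3 ≡ 2 (mod 5). So x ≡ 2220 + 3074·2 = 8368 (mod 15370).
Unique solution in [0, 15370): x = 8368.

Final answer: x ≡ 8368 (mod 15370); the representative in [0, 15370) is 8368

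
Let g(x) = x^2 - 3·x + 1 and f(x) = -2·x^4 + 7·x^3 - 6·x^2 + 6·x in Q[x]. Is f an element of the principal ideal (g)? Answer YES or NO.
NO

In Q[x] the ideal (g) consists of all multiples of g, so f ∈ (g) iff g | f, i.e. iff the remainder of f on division by g is 0. Divide f by g (g is monic, so eliminate the leading term of the running remainder at each step):
  leading term -2·x^4: subtract (-2·x^2)·g(x) = -2·x^4 + 6·x^3 - 2·x^2, leaving x^3 - 4·x^2 + 6·x
  leading term x^3: subtract (x)·g(x) = x^3 - 3·x^2 + x, leaving -x^2 + 5·x
  leading term -x^2: subtract (-1)·g(x) = -x^2 + 3·x - 1, leaving 2·x + 1
The remainder r(x) = 2·x + 1 ≠ 0 (and deg r < deg g), so g ∤ f, i.e. f ∉ (g).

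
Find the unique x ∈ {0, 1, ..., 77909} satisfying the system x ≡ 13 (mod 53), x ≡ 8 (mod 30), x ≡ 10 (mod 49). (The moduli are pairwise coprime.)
The moduli 53, 30, 49 are pairwise coprime, so by the CRT there is a unique solution mod 53·30·49 = 77910.
Solve by successive substitution. Start with x ≡ 13 (mod 53).
  Combine with x ≡ 8 (mod 30): write x = 13 + 53·t and require 13 + 53·t ≡ 8 (mod 30), i.e. 53·t ≡ 8 − 13 ≡ 25 (mod 30). Since 53^(−1) ≡ 17 (mod 30) (53 ≡ 23 (mod 30)), t ≡ 17·25 ≡ 5 (mod 30). So x ≡ 13 + 53·5 = 278 (mod 1590).
  Combine with x ≡ 10 (mod 49): write x = 278 + 1590·t and require 278 + 1590·t ≡ 10 (mod 49), i.e. 1590·t ≡ 10 − 278 ≡ 26 (mod 49). Since 1590^(−1) ≡ 29 (mod 49) (1590 ≡ 22 (mod 49)), t ≡ 29·26 ≡ 19 (mod 49). So x ≡ 278 + 1590·19 = 30488 (mod 77910).
Unique solution in [0, 77910): x = 30488.

Final answer: x ≡ 30488 (mod 77910); the representative in [0, 77910) is 30488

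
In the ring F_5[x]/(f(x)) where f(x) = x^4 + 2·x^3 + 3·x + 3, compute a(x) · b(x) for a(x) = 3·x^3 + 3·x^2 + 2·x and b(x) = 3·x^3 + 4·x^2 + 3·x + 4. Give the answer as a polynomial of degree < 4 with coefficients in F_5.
Multiply as integer polynomials: a · b = 9·x^6 + 21·x^5 + 27·x^4 + 29·x^3 + 18·x^2 + 8·x. Reducing coefficients mod 5: a · b ≡ 4·x^6 + x^5 + 2·x^4 + 4·x^3 + 3·x^2 + 3·x. Now divide by f(x) = x^4 + 2·x^3 + 3·x + 3 in F_5[x], eliminating the leading term at each step:
  leading term 4·x^6: subtract (4·x^2)·f(x) = 4·x^6 + 3·x^5 + 2·x^3 + 2·x^2, leaving 3·x^5 + 2·x^4 + 2·x^3 + x^2 + 3·x (coefficients mod 5)
  leading term 3·x^5: subtract (3·x)·f(x) = 3·x^5 + x^4 + 4·x^2 + 4·x, leaving x^4 + 2·x^3 + 2·x^2 + 4·x (coefficients mod 5)
  leading term x^4: subtract (1)·f(x) = x^4 + 2·x^3 + 3·x + 3, leaving 2·x^2 + x + 2 (coefficients mod 5)
The degree is now < 4, so this is the remainder. Hence a · b ≡ 2·x^2 + x + 2 in F_5[x]/(f).

Final answer: a · b ≡ 2·x^2 + x + 2 (mod f(x))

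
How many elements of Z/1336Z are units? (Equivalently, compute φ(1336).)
Z/1336Z has φ(1336) = 664 units

An element a ∈ Z/1336Z is a unit iff gcd(a, 1336) = 1, so the number of units is φ(1336). φ is multiplicative, with φ(p^e) = p^e − p^(e−1). Factorise 1336 = 2^3 · 167. Then
  φ(1336) = (2^3 − 2^2) · (167 − 1) = 4 · 166 = 664.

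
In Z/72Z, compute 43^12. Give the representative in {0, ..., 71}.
Use repeated squaring. Binary(12) = 1100. Walk through the bits of the exponent 12 left-to-right: at each bit after the leading one, square the running value, then multiply by 43 if the bit is 1 (always reducing mod 72):
  bit 1 = 1 (leading): start with 43.
  bit 2 = 1: square 43^2 = 1849 ≡ 49; bit is 1, so multiply 49·43 = 2107 ≡ 19 (mod 72).
  bit 3 = 0: square 19^2 = 361 ≡ 1 (mod 72).
  bit 4 = 0: square 1^2 = 1 (mod 72).
Final value: 43^12 ≡ 1 (mod 72).

Final answer: 1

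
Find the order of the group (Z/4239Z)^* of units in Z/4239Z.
(Z/4239Z)^* consists of the classes a with gcd(a, 4239) = 1, so its order is φ(4239). φ is multiplicative, with φ(p^e) = p^e − p^(e−1). Factorise 4239 = 3^3 · 157. Then
  φ(4239) = (3^3 − 3^2) · (157 − 1) = 18 · 156 = 2808.
Thus |(Z/4239Z)^*| = 2808.

Final answer: |(Z/4239Z)^*| = 2808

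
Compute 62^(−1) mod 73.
62^(−1) ≡ 53 (mod 73)

Apply the extended Euclidean algorithm to (73, 62), tracking rows (r, s, t) with s·73 + t·62 = r. Each division r_prev = q·r_cur + r_new produces the new row as (previous row) − q·(current row):
  row A: (73, 1, 0)   [1·73 + 0·62 = 73]
  row B: (62, 0, 1)   [0·73 + 1·62 = 62]
  73 = 1·62 + 11   → row C = row A − 1·row B = (11, 1, −1)   [check: 1·73 − 1·62 = 11]
  62 = 5·11 + 7   → row D = row B − 5·row C = (7, −5, 6)   [check: −5·73 + 6·62 = 7]
  11 = 1·7 + 4   → row E = row C − 1·row D = (4, 6, −7)   [check: 6·73 − 7·62 = 4]
  7 = 1·4 + 3   → row F = row D − 1·row E = (3, −11, 13)   [check: −11·73 + 13·62 = 3]
  4 = 1·3 + 1   → row G = row E − 1·row F = (1, 17, −20)   [check: 17·73 − 20·62 = 1]
  3 = 3·1 + 0   → remainder 0, stop. gcd = 1 (last nonzero row G).
The gcd is 1, so 62 is invertible mod 73. The last nonzero row gives 17·73 − 20·62 = 1, so t = −20. So 62^(−1) ≡ −20 ≡ 53 (mod 73). Verify: 62 · 53 = 3286 ≡ 1 (mod 73). ✓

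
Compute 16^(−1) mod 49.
Apply the extended Euclidean algorithm to (49, 16), tracking rows (r, s, t) with s·49 + t·16 = r. Each division r_prev = q·r_cur + r_new produces the new row as (previous row) − q·(current row):
  row A: (49, 1, 0)   [1·49 + 0·16 = 49]
  row B: (16, 0, 1)   [0·49 + 1·16 = 16]
  49 = 3·16 + 1   → row C = row A − 3·row B = (1, 1, −3)   [check: 1·49 − 3·16 = 1]
  16 = 16·1 + 0   → remainder 0, stop. gcd = 1 (last nonzero row C).
The gcd is 1, so 16 is invertible mod 49. The last nonzero row gives 1·49 − 3·16 = 1, so t = −3. So 16^(−1) ≡ −3 ≡ 46 (mod 49). Verify: 16 · 46 = 736 ≡ 1 (mod 49). ✓

Final answer: 16^(−1) ≡ 46 (mod 49)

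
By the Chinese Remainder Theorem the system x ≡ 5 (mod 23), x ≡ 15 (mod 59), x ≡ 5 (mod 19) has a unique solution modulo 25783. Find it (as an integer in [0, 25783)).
The moduli 23, 59, 19 are pairwise coprime, so by the CRT there is a unique solution mod 23·59·19 = 25783.
Solve by successive substitution. Start with x ≡ 5 (mod 23).
  Combine with x ≡ 15 (mod 59): write x = 5 + 23·t and require 5 + 23·t ≡ 15 (mod 59), i.e. 23·t ≡ 15 − 5 ≡ 10 (mod 59). Since 23^(−1) ≡ 18 (mod 59), t ≡ 18·10 ≡ 3 (mod 59). So x ≡ 5 + 23·3 = 74 (mod 1357).
  Combine with x ≡ 5 (mod 19): write x = 74 + 1357·t and require 74 + 1357·t ≡ 5 (mod 19), i.e. 1357·t ≡ 5 − 74 ≡ 7 (mod 19). Since 1357^(−1) ≡ 12 (mod 19) (1357 ≡ 8 (mod 19)), t ≡ 12·7 ≡ 8 (mod 19). So x ≡ 74 + 1357·8 = 10930 (mod 25783).
Unique solution in [0, 25783): x = 10930.

Final answer: x ≡ 10930 (mod 25783); the representative in [0, 25783) is 10930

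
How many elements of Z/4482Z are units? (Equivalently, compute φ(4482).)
Z/4482Z has φ(4482) = 1476 units

An element a ∈ Z/4482Z is a unit iff gcd(a, 4482) = 1, so the number of units is φ(4482). φ is multiplicative, with φ(p^e) = p^e − p^(e−1). Factorise 4482 = 2 · 3^3 · 83. Then
  φ(4482) = (2 − 1) · (3^3 − 3^2) · (83 − 1) = 1 · 18 · 82 = 1476.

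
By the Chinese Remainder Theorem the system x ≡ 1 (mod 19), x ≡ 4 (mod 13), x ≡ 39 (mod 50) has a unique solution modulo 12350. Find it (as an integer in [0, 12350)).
The moduli 19, 13, 50 are pairwise coprime, so by the CRT there is a unique solution mod 19·13·50 = 12350.
Solve by successive substitution. Start with x ≡ 1 (mod 19).
  Combine with x ≡ 4 (mod 13): write x = 1 + 19·t and require 1 + 19·t ≡ 4 (mod 13), i.e. 19·t ≡ 4 − 1 ≡ 3 (mod 13). Since 19^(−1) ≡ 11 (mod 13) (19 ≡ 6 (mod 13)), t ≡ 11·3 ≡ 7 (mod 13). So x ≡ 1 + 19·7 = 134 (mod 247).
  Combine with x ≡ 39 (mod 50): write x = 134 + 247·t and require 134 + 247·t ≡ 39 (mod 50), i.e. 247·t ≡ 39 − 134 ≡ 5 (mod 50). Since 247^(−1) ≡ 33 (mod 50) (247 ≡ 47 (mod 50)), t ≡ 33·5 ≡ 15 (mod 50). So x ≡ 134 + 247·15 = 3839 (mod 12350).
Unique solution in [0, 12350): x = 3839.

Final answer: x ≡ 3839 (mod 12350); the representative in [0, 12350) is 3839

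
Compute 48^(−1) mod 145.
48^(−1) ≡ 142 (mod 145)

Apply the extended Euclidean algorithm to (145, 48), tracking rows (r, s, t) with s·145 + t·48 = r. Each division r_prev = q·r_cur + r_new produces the new row as (previous row) − q·(current row):
  row A: (145, 1, 0)   [1·145 + 0·48 = 145]
  row B: (48, 0, 1)   [0·145 + 1·48 = 48]
  145 = 3·48 + 1   → row C = row A − 3·row B = (1, 1, −3)   [check: 1·145 − 3·48 = 1]
  48 = 48·1 + 0   → remainder 0, stop. gcd = 1 (last nonzero row C).
The gcd is 1, so 48 is invertible mod 145. The last nonzero row gives 1·145 − 3·48 = 1, so t = −3. So 48^(−1) ≡ −3 ≡ 142 (mod 145). Verify: 48 · 142 = 6816 ≡ 1 (mod 145). ✓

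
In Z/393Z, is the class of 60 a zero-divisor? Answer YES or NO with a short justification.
gcd(60, 393) = 3 > 1, so 60 is not a unit in Z/393Z. In Z/nZ every nonzero non-unit is a zero-divisor: explicitly, take b = 393/gcd = 131 ≠ 0 (mod 393); then 60·131 = 7860 = 20·393, i.e. 60·131 ≡ 0 (mod 393). So 60 is a zero-divisor.

Final answer: YES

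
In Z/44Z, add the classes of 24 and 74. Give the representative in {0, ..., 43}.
Reduce the summands first: 74 ≡ 30 (mod 44), so 24 + 74 ≡ 24 + 30 (mod 44). 24 + 30 = 54; 54 = 1·44 + 10, so (24 + 74) mod 44 = 10.

Final answer: 10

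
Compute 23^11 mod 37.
Use repeated squaring. Binary(11) = 1011. Walk through the bits of the exponent 11 left-to-right: at each bit after the leading one, square the running value, then multiply by 23 if the bit is 1 (always reducing mod 37):
  bit 1 = 1 (leading): start with 23.
  bit 2 = 0: square 23^2 = 529 ≡ 11 (mod 37).
  bit 3 = 1: square 11^2 = 121 ≡ 10; bit is 1, so multiply 10·23 = 230 ≡ 8 (mod 37).
  bit 4 = 1: square 8^2 = 64 ≡ 27; bit is 1, so multiply 27·23 = 621 ≡ 29 (mod 37).
Final value: 23^11 ≡ 29 (mod 37).

Final answer: 29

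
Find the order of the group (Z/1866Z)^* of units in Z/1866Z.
(Z/1866Z)^* consists of the classes a with gcd(a, 1866) = 1, so its order is φ(1866). φ is multiplicative, with φ(p^e) = p^e − p^(e−1). Factorise 1866 = 2 · 3 · 311. Then
  φ(1866) = (2 − 1) · (3 − 1) · (311 − 1) = 1 · 2 · 310 = 620.
Thus |(Z/1866Z)^*| = 620.

Final answer: |(Z/1866Z)^*| = 620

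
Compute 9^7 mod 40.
Use repeated squaring. Binary(7) = 111. Walk through the bits of the exponent 7 left-to-right: at each bit after the leading one, square the running value, then multiply by 9 if the bit is 1 (always reducing mod 40):
  bit 1 = 1 (leading): start with 9.
  bit 2 = 1: square 9^2 = 81 ≡ 1; bit is 1, so multiply 1·9 = 9 (mod 40).
  bit 3 = 1: square 9^2 = 81 ≡ 1; bit is 1, so multiply 1·9 = 9 (mod 40).
Final value: 9^7 ≡ 9 (mod 40).

Final answer: 9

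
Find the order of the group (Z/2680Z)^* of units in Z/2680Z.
(Z/2680Z)^* consists of the classes a with gcd(a, 2680) = 1, so its order is φ(2680). φ is multiplicative, with φ(p^e) = p^e − p^(e−1). Factorise 2680 = 2^3 · 5 · 67. Then
  φ(2680) = (2^3 − 2^2) · (5 − 1) · (67 − 1) = 4 · 4 · 66 = 1056.
Thus |(Z/2680Z)^*| = 1056.

Final answer: |(Z/2680Z)^*| = 1056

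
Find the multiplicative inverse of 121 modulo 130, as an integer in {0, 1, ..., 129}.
121^(−1) ≡ 101 (mod 130)

Apply the extended Euclidean algorithm to (130, 121), tracking rows (r, s, t) with s·130 + t·121 = r. Each division r_prev = q·r_cur + r_new produces the new row as (previous row) − q·(current row):
  row A: (130, 1, 0)   [1·130 + 0·121 = 130]
  row B: (121, 0, 1)   [0·130 + 1·121 = 121]
  130 = 1·121 + 9   → row C = row A − 1·row B = (9, 1, −1)   [check: 1·130 − 1·121 = 9]
  121 = 13·9 + 4   → row D = row B − 13·row C = (4, −13, 14)   [check: −13·130 + 14·121 = 4]
  9 = 2·4 + 1   → row E = row C − 2·row D = (1, 27, −29)   [check: 27·130 − 29·121 = 1]
  4 = 4·1 + 0   → remainder 0, stop. gcd = 1 (last nonzero row E).
The gcd is 1, so 121 is invertible mod 130. The last nonzero row gives 27·130 − 29·121 = 1, so t = −29. So 121^(−1) ≡ −29 ≡ 101 (mod 130). Verify: 121 · 101 = 12221 ≡ 1 (mod 130). ✓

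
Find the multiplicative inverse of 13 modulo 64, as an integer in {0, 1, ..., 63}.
Apply the extended Euclidean algorithm to (64, 13), tracking rows (r, s, t) with s·64 + t·13 = r. Each division r_prev = q·r_cur + r_new produces the new row as (previous row) − q·(current row):
  row A: (64, 1, 0)   [1·64 + 0·13 = 64]
  row B: (13, 0, 1)   [0·64 + 1·13 = 13]
  64 = 4·13 + 12   → row C = row A − 4·row B = (12, 1, −4)   [check: 1·64 − 4·13 = 12]
  13 = 1·12 + 1   → row D = row B − 1·row C = (1, −1, 5)   [check: −1·64 + 5·13 = 1]
  12 = 12·1 + 0   → remainder 0, stop. gcd = 1 (last nonzero row D).
The gcd is 1, so 13 is invertible mod 64. The last nonzero row gives −1·64 + 5·13 = 1, so t = 5. So 13^(−1) ≡ 5 (mod 64). Verify: 13 · 5 = 65 ≡ 1 (mod 64). ✓

Final answer: 13^(−1) ≡ 5 (mod 64)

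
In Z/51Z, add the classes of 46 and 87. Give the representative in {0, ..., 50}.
Reduce the summands first: 87 ≡ 36 (mod 51), so 46 + 87 ≡ 46 + 36 (mod 51). 46 + 36 = 82; 82 = 1·51 + 31, so (46 + 87) mod 51 = 31.

Final answer: 31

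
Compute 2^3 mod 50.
8

Use repeated squaring. Binary(3) = 11. Walk through the bits of the exponent 3 left-to-right: at each bit after the leading one, square the running value, then multiply by 2 if the bit is 1 (always reducing mod 50):
  bit 1 = 1 (leading): start with 2.
  bit 2 = 1: square 2^2 = 4; bit is 1, so multiply 4·2 = 8 (mod 50).
Final value: 2^3 ≡ 8 (mod 50).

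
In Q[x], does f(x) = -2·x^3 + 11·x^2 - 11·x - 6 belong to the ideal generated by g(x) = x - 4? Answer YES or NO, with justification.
In Q[x] the ideal (g) consists of all multiples of g, so f ∈ (g) iff g | f, i.e. iff the remainder of f on division by g is 0. Divide f by g (g is monic, so eliminate the leading term of the running remainder at each step):
  leading term -2·x^3: subtract (-2·x^2)·g(x) = -2·x^3 + 8·x^2, leaving 3·x^2 - 11·x - 6
  leading term 3·x^2: subtract (3·x)·g(x) = 3·x^2 - 12·x, leaving x - 6
  leading term x: subtract (1)·g(x) = x - 4, leaving -2
The remainder r(x) = -2 ≠ 0 (and deg r < deg g), so g ∤ f, i.e. f ∉ (g).

Final answer: NO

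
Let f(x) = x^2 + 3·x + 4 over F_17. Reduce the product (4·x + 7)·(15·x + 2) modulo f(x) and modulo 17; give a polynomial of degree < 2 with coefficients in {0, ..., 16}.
a · b ≡ x + 12 (mod f(x))

Multiply as integer polynomials: a · b = 60·x^2 + 113·x + 14. Reducing coefficients mod 17: a · b ≡ 9·x^2 + 11·x + 14. Now divide by f(x) = x^2 + 3·x + 4 in F_17[x], eliminating the leading term at each step:
  leading term 9·x^2: subtract (9)·f(x) = 9·x^2 + 10·x + 2, leaving x + 12 (coefficients mod 17)
The degree is now < 2, so this is the remainder. Hence a · b ≡ x + 12 in F_17[x]/(f).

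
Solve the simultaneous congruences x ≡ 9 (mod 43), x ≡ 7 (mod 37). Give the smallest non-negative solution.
x ≡ 525 (mod 1591); the representative in [0, 1591) is 525

The moduli 43, 37 are pairwise coprime, so by the CRT there is a unique solution mod 43·37 = 1591.
Solve by successive substitution. Start with x ≡ 9 (mod 43).
  Combine with x ≡ 7 (mod 37): write x = 9 + 43·t and require 9 + 43·t ≡ 7 (mod 37), i.e. 43·t ≡ 7 − 9 ≡ 35 (mod 37). Since 43^(−1) ≡ 31 (mod 37) (43 ≡ 6 (mod 37)), t ≡ 31·35 ≡ 12 (mod 37). So x ≡ 9 + 43·12 = 525 (mod 1591).
Unique solution in [0, 1591): x = 525.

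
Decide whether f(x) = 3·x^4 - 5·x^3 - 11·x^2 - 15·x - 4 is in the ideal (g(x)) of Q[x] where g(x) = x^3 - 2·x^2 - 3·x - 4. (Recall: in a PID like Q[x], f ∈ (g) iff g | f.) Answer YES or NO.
YES

In Q[x] the ideal (g) consists of all multiples of g, so f ∈ (g) iff g | f, i.e. iff the remainder of f on division by g is 0. Divide f by g (g is monic, so eliminate the leading term of the running remainder at each step):
  leading term 3·x^4: subtract (3·x)·g(x) = 3·x^4 - 6·x^3 - 9·x^2 - 12·x, leaving x^3 - 2·x^2 - 3·x - 4
  leading term x^3: subtract (1)·g(x) = x^3 - 2·x^2 - 3·x - 4, leaving 0
The remainder is 0, so f(x) = g(x) · h(x) with h(x) = 3·x + 1. Hence g | f, i.e. f ∈ (g).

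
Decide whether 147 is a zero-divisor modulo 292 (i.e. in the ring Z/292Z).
gcd(147, 292) = 1, so 147 is a unit in Z/292Z (it has a multiplicative inverse). A unit cannot be a zero-divisor: if 147·b ≡ 0 then multiplying both sides by 147^(−1) gives b ≡ 0. So 147 is not a zero-divisor.

Final answer: NO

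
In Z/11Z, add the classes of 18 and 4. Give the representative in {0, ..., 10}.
Reduce the summands first: 18 ≡ 7 (mod 11), so 18 + 4 ≡ 7 + 4 (mod 11). 7 + 4 = 11; 11 = 1·11 + 0, so (18 + 4) mod 11 = 0.

Final answer: 0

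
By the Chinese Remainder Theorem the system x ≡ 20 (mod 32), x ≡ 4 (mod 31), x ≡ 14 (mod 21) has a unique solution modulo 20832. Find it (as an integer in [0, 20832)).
The moduli 32, 31, 21 are pairwise coprime, so by the CRT there is a unique solution mod 32·31·21 = 20832.
Solve by successive substitution. Start with x ≡ 20 (mod 32).
  Combine with x ≡ 4 (mod 31): write x = 20 + 32·t and require 20 + 32·t ≡ 4 (mod 31), i.e. 32·t ≡ 4 − 20 ≡ 15 (mod 31). Since 32^(−1) ≡ 1 (mod 31) (32 ≡ 1 (mod 31)), t ≡ 1·15 ≡ 15 (mod 31). So x ≡ 20 + 32·15 = 500 (mod 992).
  Combine with x ≡ 14 (mod 21): write x = 500 + 992·t and require 500 + 992·t ≡ 14 (mod 21), i.e. 992·t ≡ 14 − 500 ≡ 18 (mod 21). Since 992^(−1) ≡ 17 (mod 21) (992 ≡ 5 (mod 21)), t ≡ 17·18 ≡ 12 (mod 21). So x ≡ 500 + 992·12 = 12404 (mod 20832).
Unique solution in [0, 20832): x = 12404.

Final answer: x ≡ 12404 (mod 20832); the representative in [0, 20832) is 12404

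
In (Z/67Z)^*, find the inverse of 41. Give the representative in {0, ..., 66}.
41^(−1) ≡ 18 (mod 67)

Apply the extended Euclidean algorithm to (67, 41), tracking rows (r, s, t) with s·67 + t·41 = r. Each division r_prev = q·r_cur + r_new produces the new row as (previous row) − q·(current row):
  row A: (67, 1, 0)   [1·67 + 0·41 = 67]
  row B: (41, 0, 1)   [0·67 + 1·41 = 41]
  67 = 1·41 + 26   → row C = row A − 1·row B = (26, 1, −1)   [check: 1·67 − 1·41 = 26]
  41 = 1·26 + 15   → row D = row B − 1·row C = (15, −1, 2)   [check: −1·67 + 2·41 = 15]
  26 = 1·15 + 11   → row E = row C − 1·row D = (11, 2, −3)   [check: 2·67 − 3·41 = 11]
  15 = 1·11 + 4   → row F = row D − 1·row E = (4, −3, 5)   [check: −3·67 + 5·41 = 4]
  11 = 2·4 + 3   → row G = row E − 2·row F = (3, 8, −13)   [check: 8·67 − 13·41 = 3]
  4 = 1·3 + 1   → row H = row F − 1·row G = (1, −11, 18)   [check: −11·67 + 18·41 = 1]
  3 = 3·1 + 0   → remainder 0, stop. gcd = 1 (last nonzero row H).
The gcd is 1, so 41 is invertible mod 67. The last nonzero row gives −11·67 + 18·41 = 1, so t = 18. So 41^(−1) ≡ 18 (mod 67). Verify: 41 · 18 = 738 ≡ 1 (mod 67). ✓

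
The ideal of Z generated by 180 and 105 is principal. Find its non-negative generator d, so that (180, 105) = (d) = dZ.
In the PID Z, (a, b) is generated by gcd(a, b). Compute gcd(180, 105) with the extended Euclidean algorithm, tracking rows (r, s, t) with s·180 + t·105 = r:
  row A: (180, 1, 0)   [1·180 + 0·105 = 180]
  row B: (105, 0, 1)   [0·180 + 1·105 = 105]
  180 = 1·105 + 75   → row C = row A − 1·row B = (75, 1, −1)   [check: 1·180 − 1·105 = 75]
  105 = 1·75 + 30   → row D = row B − 1·row C = (30, −1, 2)   [check: −1·180 + 2·105 = 30]
  75 = 2·30 + 15   → row E = row C − 2·row D = (15, 3, −5)   [check: 3·180 − 5·105 = 15]
  30 = 2·15 + 0   → remainder 0, stop. gcd = 15 (last nonzero row E).
So gcd(180, 105) = 15, with Bézout identity 3·180 − 5·105 = 15. Containment (⊇): the Bézout identity exhibits 15 as an element of (180, 105), giving (15) ⊆ (180, 105). Containment (⊆): since 15 | 180 and 15 | 105 (180 = 15·12, 105 = 15·7), every Z-linear combination of 180 and 105 is divisible by 15, so (180, 105) ⊆ (15). Therefore (180, 105) = (15), d = 15.

Final answer: (180, 105) = (15); d = 15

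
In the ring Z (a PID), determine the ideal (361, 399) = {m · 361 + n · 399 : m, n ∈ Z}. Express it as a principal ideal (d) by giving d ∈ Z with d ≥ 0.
In the PID Z, (a, b) is generated by gcd(a, b). Compute gcd(399, 361) with the extended Euclidean algorithm, tracking rows (r, s, t) with s·399 + t·361 = r:
  row A: (399, 1, 0)   [1·399 + 0·361 = 399]
  row B: (361, 0, 1)   [0·399 + 1·361 = 361]
  399 = 1·361 + 38   → row C = row A − 1·row B = (38, 1, −1)   [check: 1·399 − 1·361 = 38]
  361 = 9·38 + 19   → row D = row B − 9·row C = (19, −9, 10)   [check: −9·399 + 10·361 = 19]
  38 = 2·19 + 0   → remainder 0, stop. gcd = 19 (last nonzero row D).
So gcd(361, 399) = 19, with Bézout identity −9·399 + 10·361 = 19. Containment (⊇): the Bézout identity exhibits 19 as an element of (361, 399), giving (19) ⊆ (361, 399). Containment (⊆): since 19 | 361 and 19 | 399 (361 = 19·19, 399 = 19·21), every Z-linear combination of 361 and 399 is divisible by 19, so (361, 399) ⊆ (19). Therefore (361, 399) = (19), d = 19.

Final answer: (361, 399) = (19); d = 19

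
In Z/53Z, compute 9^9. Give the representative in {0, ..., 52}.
29

Use repeated squaring. Binary(9) = 1001. Walk through the bits of the exponent 9 left-to-right: at each bit after the leading one, square the running value, then multiply by 9 if the bit is 1 (always reducing mod 53):
  bit 1 = 1 (leading): start with 9.
  bit 2 = 0: square 9^2 = 81 ≡ 28 (mod 53).
  bit 3 = 0: square 28^2 = 784 ≡ 42 (mod 53).
  bit 4 = 1: square 42^2 = 1764 ≡ 15; bit is 1, so multiply 15·9 = 135 ≡ 29 (mod 53).
Final value: 9^9 ≡ 29 (mod 53).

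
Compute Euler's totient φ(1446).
φ is multiplicative, with φ(p^e) = p^e − p^(e−1). Factorise 1446 = 2 · 3 · 241. Then
  φ(1446) = (2 − 1) · (3 − 1) · (241 − 1) = 1 · 2 · 240 = 480.

Final answer: φ(1446) = 480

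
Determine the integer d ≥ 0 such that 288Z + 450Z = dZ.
(288, 450) = (18); d = 18

In the PID Z, (a, b) is generated by gcd(a, b). Compute gcd(450, 288) with the extended Euclidean algorithm, tracking rows (r, s, t) with s·450 + t·288 = r:
  row A: (450, 1, 0)   [1·450 + 0·288 = 450]
  row B: (288, 0, 1)   [0·450 + 1·288 = 288]
  450 = 1·288 + 162   → row C = row A − 1·row B = (162, 1, −1)   [check: 1·450 − 1·288 = 162]
  288 = 1·162 + 126   → row D = row B − 1·row C = (126, −1, 2)   [check: −1·450 + 2·288 = 126]
  162 = 1·126 + 36   → row E = row C − 1·row D = (36, 2, −3)   [check: 2·450 − 3·288 = 36]
  126 = 3·36 + 18   → row F = row D − 3·row E = (18, −7, 11)   [check: −7·450 + 11·288 = 18]
  36 = 2·18 + 0   → remainder 0, stop. gcd = 18 (last nonzero row F).
So gcd(288, 450) = 18, with Bézout identity −7·450 + 11·288 = 18. Containment (⊇): the Bézout identity exhibits 18 as an element of (288, 450), giving (18) ⊆ (288, 450). Containment (⊆): since 18 | 288 and 18 | 450 (288 = 18·16, 450 = 18·25), every Z-linear combination of 288 and 450 is divisible by 18, so (288, 450) ⊆ (18). Therefore (288, 450) = (18), d = 18.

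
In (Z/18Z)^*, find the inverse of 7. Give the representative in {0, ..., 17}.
7^(−1) ≡ 13 (mod 18)

Apply the extended Euclidean algorithm to (18, 7), tracking rows (r, s, t) with s·18 + t·7 = r. Each division r_prev = q·r_cur + r_new produces the new row as (previous row) − q·(current row):
  row A: (18, 1, 0)   [1·18 + 0·7 = 18]
  row B: (7, 0, 1)   [0·18 + 1·7 = 7]
  18 = 2·7 + 4   → row C = row A − 2·row B = (4, 1, −2)   [check: 1·18 − 2·7 = 4]
  7 = 1·4 + 3   → row D = row B − 1·row C = (3, −1, 3)   [check: −1·18 + 3·7 = 3]
  4 = 1·3 + 1   → row E = row C − 1·row D = (1, 2, −5)   [check: 2·18 − 5·7 = 1]
  3 = 3·1 + 0   → remainder 0, stop. gcd = 1 (last nonzero row E).
The gcd is 1, so 7 is invertible mod 18. The last nonzero row gives 2·18 − 5·7 = 1, so t = −5. So 7^(−1) ≡ −5 ≡ 13 (mod 18). Verify: 7 · 13 = 91 ≡ 1 (mod 18). ✓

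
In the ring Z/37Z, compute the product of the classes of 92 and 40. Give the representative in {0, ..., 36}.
17

Reduce the factors first: 92 ≡ 18, 40 ≡ 3 (mod 37), so 92 · 40 ≡ 18 · 3 (mod 37). 18 · 3 = 54. Dividing by 37: 54 = 1·37 + 17. So (92 · 40) mod 37 = 17.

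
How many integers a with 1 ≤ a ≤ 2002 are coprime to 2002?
720

The number of a ∈ {1, ..., 2002} with gcd(a, 2002) = 1 is by definition Euler's totient φ(2002). φ is multiplicative, with φ(p^e) = p^e − p^(e−1). Factorise 2002 = 2 · 7 · 11 · 13. Then
  φ(2002) = (2 − 1) · (7 − 1) · (11 − 1) · (13 − 1) = 1 · 6 · 10 · 12 = 720.
So there are 720 such integers.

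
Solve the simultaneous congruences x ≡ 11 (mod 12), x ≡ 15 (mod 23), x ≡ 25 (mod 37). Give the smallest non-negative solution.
x ≡ 8387 (mod 10212); the representative in [0, 10212) is 8387

The moduli 12, 23, 37 are pairwise coprime, so by the CRT there is a unique solution mod 12·23·37 = 10212.
Solve by successive substitution. Start with x ≡ 11 (mod 12).
  Combine with x ≡ 15 (mod 23): write x = 11 + 12·t and require 11 + 12·t ≡ 15 (mod 23), i.e. 12·t ≡ 15 − 11 ≡ 4 (mod 23). Since 12^(−1) ≡ 2 (mod 23), t ≡ 2·4 ≡ 8 (mod 23). So x ≡ 11 + 12·8 = 107 (mod 276).
  Combine with x ≡ 25 (mod 37): write x = 107 + 276·t and require 107 + 276·t ≡ 25 (mod 37), i.e. 276·t ≡ 25 − 107 ≡ 29 (mod 37). Since 276^(−1) ≡ 24 (mod 37) (276 ≡ 17 (mod 37)), t ≡ 24·29 ≡ 30 (mod 37). So x ≡ 107 + 276·30 = 8387 (mod 10212).
Unique solution in [0, 10212): x = 8387.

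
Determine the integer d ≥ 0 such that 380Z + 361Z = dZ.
(380, 361) = (19); d = 19

In the PID Z, (a, b) is generated by gcd(a, b). Compute gcd(380, 361) with the extended Euclidean algorithm, tracking rows (r, s, t) with s·380 + t·361 = r:
  row A: (380, 1, 0)   [1·380 + 0·361 = 380]
  row B: (361, 0, 1)   [0·380 + 1·361 = 361]
  380 = 1·361 + 19   → row C = row A − 1·row B = (19, 1, −1)   [check: 1·380 − 1·361 = 19]
  361 = 19·19 + 0   → remainder 0, stop. gcd = 19 (last nonzero row C).
So gcd(380, 361) = 19, with Bézout identity 1·380 − 1·361 = 19. Containment (⊇): the Bézout identity exhibits 19 as an element of (380, 361), giving (19) ⊆ (380, 361). Containment (⊆): since 19 | 380 and 19 | 361 (380 = 19·20, 361 = 19·19), every Z-linear combination of 380 and 361 is divisible by 19, so (380, 361) ⊆ (19). Therefore (380, 361) = (19), d = 19.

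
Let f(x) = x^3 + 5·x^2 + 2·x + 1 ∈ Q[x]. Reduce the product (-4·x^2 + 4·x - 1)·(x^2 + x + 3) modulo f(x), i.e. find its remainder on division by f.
First multiply in Q[x] without reducing: a · b = -4·x^4 - 9·x^2 + 11·x - 3. Now divide by f(x) = x^3 + 5·x^2 + 2·x + 1, eliminating the leading term at each step:
  leading term -4·x^4: subtract (-4·x)·f(x) = -4·x^4 - 20·x^3 - 8·x^2 - 4·x, leaving 20·x^3 - x^2 + 15·x - 3
  leading term 20·x^3: subtract (20)·f(x) = 20·x^3 + 100·x^2 + 40·x + 20, leaving -101·x^2 - 25·x - 23
The degree is now < 3, so this is the remainder. Hence a · b ≡ -101·x^2 - 25·x - 23 in Q[x]/(f).

Final answer: a · b ≡ -101·x^2 - 25·x - 23 (mod f(x))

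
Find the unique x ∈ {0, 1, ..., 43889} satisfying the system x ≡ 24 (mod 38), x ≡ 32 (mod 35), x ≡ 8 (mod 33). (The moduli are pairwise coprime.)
x ≡ 34262 (mod 43890); the representative in [0, 43890) is 34262

The moduli 38, 35, 33 are pairwise coprime, so by the CRT there is a unique solution mod 38·35·33 = 43890.
Solve by successive substitution. Start with x ≡ 24 (mod 38).
  Combine with x ≡ 32 (mod 35): write x = 24 + 38·t and require 24 + 38·t ≡ 32 (mod 35), i.e. 38·t ≡ 32 − 24 ≡ 8 (mod 35). Since 38^(−1) ≡ 12 (mod 35) (38 ≡ 3 (mod 35)), t ≡ 12·8 ≡ 26 (mod 35). So x ≡ 24 + 38·26 = 1012 (mod 1330).
  Combine with x ≡ 8 (mod 33): write x = 1012 + 1330·t and require 1012 + 1330·t ≡ 8 (mod 33), i.e. 1330·t ≡ 8 − 1012 ≡ 19 (mod 33). Since 1330^(−1) ≡ 10 (mod 33) (1330 ≡ 10 (mod 33)), t ≡ 10·19 ≡ 25 (mod 33). So x ≡ 1012 + 1330·25 = 34262 (mod 43890).
Unique solution in [0, 43890): x = 34262.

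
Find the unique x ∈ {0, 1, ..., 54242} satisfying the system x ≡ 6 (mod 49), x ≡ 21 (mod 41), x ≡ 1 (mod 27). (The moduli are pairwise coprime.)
The moduli 49, 41, 27 are pairwise coprime, so by the CRT there is a unique solution mod 49·41·27 = 54243.
Solve by successive substitution. Start with x ≡ 6 (mod 49).
  Combine with x ≡ 21 (mod 41): write x = 6 + 49·t and require 6 + 49·t ≡ 21 (mod 41), i.e. 49·t ≡ 21 − 6 ≡ 15 (mod 41). Since 49^(−1) ≡ 36 (mod 41) (49 ≡ 8 (mod 41)), t ≡ 36·15 ≡ 7 (mod 41). So x ≡ 6 + 49·7 = 349 (mod 2009).
  Combine with x ≡ 1 (mod 27): write x = 349 + 2009·t and require 349 + 2009·t ≡ 1 (mod 27), i.e. 2009·t ≡ 1 − 349 ≡ 3 (mod 27). Since 2009^(−1) ≡ 5 (mod 27) (2009 ≡ 11 (mod 27)), t ≡ 5·3 ≡ 15 (mod 27). So x ≡ 349 + 2009·15 = 30484 (mod 54243).
Unique solution in [0, 54243): x = 30484.

Final answer: x ≡ 30484 (mod 54243); the representative in [0, 54243) is 30484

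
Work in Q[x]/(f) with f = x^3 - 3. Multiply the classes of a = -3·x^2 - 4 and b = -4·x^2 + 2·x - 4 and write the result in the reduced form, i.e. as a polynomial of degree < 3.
a · b ≡ 28·x^2 + 28·x - 2 (mod f(x))

First multiply in Q[x] without reducing: a · b = 12·x^4 - 6·x^3 + 28·x^2 - 8·x + 16. Now divide by f(x) = x^3 - 3, eliminating the leading term at each step:
  leading term 12·x^4: subtract (12·x)·f(x) = 12·x^4 - 36·x, leaving -6·x^3 + 28·x^2 + 28·x + 16
  leading term -6·x^3: subtract (-6)·f(x) = 18 - 6·x^3, leaving 28·x^2 + 28·x - 2
The degree is now < 3, so this is the remainder. Hence a · b ≡ 28·x^2 + 28·x - 2 in Q[x]/(f).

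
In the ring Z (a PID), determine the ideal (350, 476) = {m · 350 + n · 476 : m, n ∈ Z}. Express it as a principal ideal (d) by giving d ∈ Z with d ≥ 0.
(350, 476) = (14); d = 14

In the PID Z, (a, b) is generated by gcd(a, b). Compute gcd(476, 350) with the extended Euclidean algorithm, tracking rows (r, s, t) with s·476 + t·350 = r:
  row A: (476, 1, 0)   [1·476 + 0·350 = 476]
  row B: (350, 0, 1)   [0·476 + 1·350 = 350]
  476 = 1·350 + 126   → row C = row A − 1·row B = (126, 1, −1)   [check: 1·476 − 1·350 = 126]
  350 = 2·126 + 98   → row D = row B − 2·row C = (98, −2, 3)   [check: −2·476 + 3·350 = 98]
  126 = 1·98 + 28   → row E = row C − 1·row D = (28, 3, −4)   [check: 3·476 − 4·350 = 28]
  98 = 3·28 + 14   → row F = row D − 3·row E = (14, −11, 15)   [check: −11·476 + 15·350 = 14]
  28 = 2·14 + 0   → remainder 0, stop. gcd = 14 (last nonzero row F).
So gcd(350, 476) = 14, with Bézout identity −11·476 + 15·350 = 14. Containment (⊇): the Bézout identity exhibits 14 as an element of (350, 476), giving (14) ⊆ (350, 476). Containment (⊆): since 14 | 350 and 14 | 476 (350 = 14·25, 476 = 14·34), every Z-linear combination of 350 and 476 is divisible by 14, so (350, 476) ⊆ (14). Therefore (350, 476) = (14), d = 14.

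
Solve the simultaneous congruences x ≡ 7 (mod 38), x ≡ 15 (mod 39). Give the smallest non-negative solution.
x ≡ 1185 (mod 1482); the representative in [0, 1482) is 1185

The moduli 38, 39 are pairwise coprime, so by the CRT there is a unique solution mod 38·39 = 1482.
Solve by successive substitution. Start with x ≡ 7 (mod 38).
  Combine with x ≡ 15 (mod 39): write x = 7 + 38·t and require 7 + 38·t ≡ 15 (mod 39), i.e. 38·t ≡ 15 − 7 ≡ 8 (mod 39). Since 38^(−1) ≡ 38 (mod 39), t ≡ 38·8 ≡ 31 (mod 39). So x ≡ 7 + 38·31 = 1185 (mod 1482).
Unique solution in [0, 1482): x = 1185.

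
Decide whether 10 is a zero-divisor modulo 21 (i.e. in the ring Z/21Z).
gcd(10, 21) = 1, so 10 is a unit in Z/21Z (it has a multiplicative inverse). A unit cannot be a zero-divisor: if 10·b ≡ 0 then multiplying both sides by 10^(−1) gives b ≡ 0. So 10 is not a zero-divisor.

Final answer: NO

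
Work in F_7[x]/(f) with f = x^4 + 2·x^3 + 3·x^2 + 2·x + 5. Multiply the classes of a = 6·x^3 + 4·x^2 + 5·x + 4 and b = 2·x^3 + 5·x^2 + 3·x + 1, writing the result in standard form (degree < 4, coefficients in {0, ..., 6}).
a · b ≡ 3·x^3 + 6·x^2 (mod f(x))

Multiply as integer polynomials: a · b = 12·x^6 + 38·x^5 + 48·x^4 + 51·x^3 + 39·x^2 + 17·x + 4. Reducing coefficients mod 7: a · b ≡ 5·x^6 + 3·x^5 + 6·x^4 + 2·x^3 + 4·x^2 + 3·x + 4. Now divide by f(x) = x^4 + 2·x^3 + 3·x^2 + 2·x + 5 in F_7[x], eliminating the leading term at each step:
  leading term 5·x^6: subtract (5·x^2)·f(x) = 5·x^6 + 3·x^5 + x^4 + 3·x^3 + 4·x^2, leaving 5·x^4 + 6·x^3 + 3·x + 4 (coefficients mod 7)
  leading term 5·x^4: subtract (5)·f(x) = 5·x^4 + 3·x^3 + x^2 + 3·x + 4, leaving 3·x^3 + 6·x^2 (coefficients mod 7)
The degree is now < 4, so this is the remainder. Hence a · b ≡ 3·x^3 + 6·x^2 in F_7[x]/(f).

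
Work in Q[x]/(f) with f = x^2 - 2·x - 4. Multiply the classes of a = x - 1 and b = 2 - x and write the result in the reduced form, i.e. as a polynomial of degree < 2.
a · b ≡ x - 6 (mod f(x))

First multiply in Q[x] without reducing: a · b = -x^2 + 3·x - 2. Now divide by f(x) = x^2 - 2·x - 4, eliminating the leading term at each step:
  leading term -x^2: subtract (-1)·f(x) = -x^2 + 2·x + 4, leaving x - 6
The degree is now < 2, so this is the remainder. Hence a · b ≡ x - 6 in Q[x]/(f).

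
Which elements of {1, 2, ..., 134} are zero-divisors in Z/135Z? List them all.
An element a ∈ Z/135Z (with a ≠ 0) is a zero-divisor iff gcd(a, 135) > 1 (because a is a unit precisely when gcd(a, n) = 1, and in Z/nZ every nonzero, non-unit element is a zero-divisor). Scan a = 1, ..., 134 and keep those with gcd(a, 135) > 1:
  gcd(3, 135) = 3, gcd(5, 135) = 5, gcd(6, 135) = 3, gcd(9, 135) = 9, gcd(10, 135) = 5, gcd(12, 135) = 3, gcd(15, 135) = 15, gcd(18, 135) = 9, gcd(20, 135) = 5, gcd(21, 135) = 3, gcd(24, 135) = 3, gcd(25, 135) = 5, gcd(27, 135) = 27, gcd(30, 135) = 15, gcd(33, 135) = 3, gcd(35, 135) = 5, gcd(36, 135) = 9, gcd(39, 135) = 3, gcd(40, 135) = 5, gcd(42, 135) = 3, gcd(45, 135) = 45, gcd(48, 135) = 3, gcd(50, 135) = 5, gcd(51, 135) = 3, gcd(54, 135) = 27, gcd(55, 135) = 5, gcd(57, 135) = 3, gcd(60, 135) = 15, gcd(63, 135) = 9, gcd(65, 135) = 5, gcd(66, 135) = 3, gcd(69, 135) = 3, gcd(70, 135) = 5, gcd(72, 135) = 9, gcd(75, 135) = 15, gcd(78, 135) = 3, gcd(80, 135) = 5, gcd(81, 135) = 27, gcd(84, 135) = 3, gcd(85, 135) = 5, gcd(87, 135) = 3, gcd(90, 135) = 45, gcd(93, 135) = 3, gcd(95, 135) = 5, gcd(96, 135) = 3, gcd(99, 135) = 9, gcd(100, 135) = 5, gcd(102, 135) = 3, gcd(105, 135) = 15, gcd(108, 135) = 27, gcd(110, 135) = 5, gcd(111, 135) = 3, gcd(114, 135) = 3, gcd(115, 135) = 5, gcd(117, 135) = 9, gcd(120, 135) = 15, gcd(123, 135) = 3, gcd(125, 135) = 5, gcd(126, 135) = 9, gcd(129, 135) = 3, gcd(130, 135) = 5, gcd(132, 135) = 3.
All other a ∈ {1, ..., 134} have gcd(a, 135) = 1 and are units. So the nonzero zero-divisors are exactly the 62 values of a appearing in this scan.

Final answer: nonzero zero-divisors of Z/135Z = {3, 5, 6, 9, 10, 12, 15, 18, 20, 21, 24, 25, 27, 30, 33, 35, 36, 39, 40, 42, 45, 48, 50, 51, 54, 55, 57, 60, 63, 65, 66, 69, 70, 72, 75, 78, 80, 81, 84, 85, 87, 90, 93, 95, 96, 99, 100, 102, 105, 108, 110, 111, 114, 115, 117, 120, 123, 125, 126, 129, 130, 132}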